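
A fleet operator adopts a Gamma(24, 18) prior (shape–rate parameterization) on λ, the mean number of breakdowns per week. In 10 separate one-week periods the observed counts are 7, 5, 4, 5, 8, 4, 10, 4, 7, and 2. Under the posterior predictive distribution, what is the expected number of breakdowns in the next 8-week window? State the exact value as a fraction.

Total count: 7 + 5 + 4 + 5 + 8 + 4 + 10 + 4 + 7 + 2 = 56.
Total exposure: 10 weeks.
Conjugate update: add total count to the shape and total exposure to the rate, giving Gamma(80, 28).
Predictive mean over an 8-week window = T·E[λ|data] = 8·80/28 = 160/7.

160/7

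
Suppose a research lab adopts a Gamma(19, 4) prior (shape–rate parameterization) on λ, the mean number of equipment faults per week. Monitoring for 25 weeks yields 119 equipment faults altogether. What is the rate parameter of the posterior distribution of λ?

29

Total count 119 over total exposure 25 weeks.
Posterior: α' = 19 + 119 = 138, β' = 4 + 25 = 29.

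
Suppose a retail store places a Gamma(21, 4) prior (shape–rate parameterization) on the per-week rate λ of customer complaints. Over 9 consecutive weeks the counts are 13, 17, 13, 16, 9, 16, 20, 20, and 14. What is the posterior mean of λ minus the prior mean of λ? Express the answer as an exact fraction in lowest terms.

363/52

Total count: 13 + 17 + 13 + 16 + 9 + 16 + 20 + 20 + 14 = 138.
Total exposure: 9 weeks.
Conjugate update: add total count to the shape and total exposure to the rate, giving Gamma(159, 13).
Posterior mean = 159/13 = 159/13; prior mean = 21/4 = 21/4. Difference = 159/13 − 21/4 = 363/52.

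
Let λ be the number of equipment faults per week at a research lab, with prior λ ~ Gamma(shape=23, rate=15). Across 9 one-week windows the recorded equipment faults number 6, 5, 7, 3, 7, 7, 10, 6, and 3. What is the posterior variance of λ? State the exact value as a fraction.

77/576

Total count: 6 + 5 + 7 + 3 + 7 + 7 + 10 + 6 + 3 = 54.
Total exposure: 9 weeks.
By Gamma–Poisson conjugacy, the posterior is Gamma(α + Σx, β + Σt) = Gamma(23 + 54, 15 + 9) = Gamma(77, 24).
Posterior variance = α'/β'² = 77/576.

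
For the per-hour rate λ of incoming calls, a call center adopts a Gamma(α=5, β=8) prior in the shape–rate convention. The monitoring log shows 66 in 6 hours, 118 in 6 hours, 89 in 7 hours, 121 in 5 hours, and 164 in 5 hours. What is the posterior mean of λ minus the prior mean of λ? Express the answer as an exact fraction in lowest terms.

4319/296

Total count: 66 + 118 + 89 + 121 + 164 = 558.
Total exposure: 6 + 6 + 7 + 5 + 5 = 29 hours.
Gamma(α, β) with Poisson data over total exposure Σt gives posterior Gamma(α+Σx, β+Σt) = Gamma(563, 37).
Posterior mean = 563/37 = 563/37; prior mean = 5/8 = 5/8. Difference = 563/37 − 5/8 = 4319/296.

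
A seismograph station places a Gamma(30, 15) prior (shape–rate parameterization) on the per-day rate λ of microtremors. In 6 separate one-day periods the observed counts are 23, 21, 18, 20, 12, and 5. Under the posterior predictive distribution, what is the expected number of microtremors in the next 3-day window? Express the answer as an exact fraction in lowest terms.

129/7

Total count: 23 + 21 + 18 + 20 + 12 + 5 = 99.
Total exposure: 6 days.
By Gamma–Poisson conjugacy, the posterior is Gamma(α + Σx, β + Σt) = Gamma(30 + 99, 15 + 6) = Gamma(129, 21).
Predictive mean over a 3-day window = T·E[λ|data] = 3·129/21 = 129/7.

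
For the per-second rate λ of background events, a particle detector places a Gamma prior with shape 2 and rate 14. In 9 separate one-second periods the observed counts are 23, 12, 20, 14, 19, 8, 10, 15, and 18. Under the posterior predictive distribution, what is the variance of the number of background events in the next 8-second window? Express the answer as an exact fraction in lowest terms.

34968/529

Total count: 23 + 12 + 20 + 14 + 19 + 8 + 10 + 15 + 18 = 139.
Total exposure: 9 seconds.
The Gamma prior is conjugate for the Poisson rate, so λ | data ~ Gamma(2+139, 14+9) = Gamma(141, 23).
The posterior predictive for a window of length T is Negative Binomial with variance T·α'·(β'+T)/β'² = 8·141·31/529 = 34968/529.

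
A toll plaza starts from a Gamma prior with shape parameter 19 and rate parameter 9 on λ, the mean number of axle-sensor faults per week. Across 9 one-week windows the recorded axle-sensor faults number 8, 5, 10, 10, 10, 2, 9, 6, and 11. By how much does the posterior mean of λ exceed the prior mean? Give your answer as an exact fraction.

26/9

Total count: 8 + 5 + 10 + 10 + 10 + 2 + 9 + 6 + 11 = 71.
Total exposure: 9 weeks.
Posterior: α' = 19 + 71 = 90, β' = 9 + 9 = 18.
Posterior mean = 90/18 = 5; prior mean = 19/9 = 19/9. Difference = 5 − 19/9 = 26/9.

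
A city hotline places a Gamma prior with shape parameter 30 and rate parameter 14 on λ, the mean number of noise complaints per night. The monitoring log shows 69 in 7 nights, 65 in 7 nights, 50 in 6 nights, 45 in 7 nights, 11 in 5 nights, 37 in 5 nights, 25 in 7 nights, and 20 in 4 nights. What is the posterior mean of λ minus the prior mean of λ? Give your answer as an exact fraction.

Total count: 69 + 65 + 50 + 45 + 11 + 37 + 25 + 20 = 322.
Total exposure: 7 + 7 + 6 + 7 + 5 + 5 + 7 + 4 = 48 nights.
The Gamma prior is conjugate for the Poisson rate, so λ | data ~ Gamma(30+322, 14+48) = Gamma(352, 62).
Posterior mean = 352/62 = 176/31; prior mean = 30/14 = 15/7. Difference = 176/31 − 15/7 = 767/217.

767/217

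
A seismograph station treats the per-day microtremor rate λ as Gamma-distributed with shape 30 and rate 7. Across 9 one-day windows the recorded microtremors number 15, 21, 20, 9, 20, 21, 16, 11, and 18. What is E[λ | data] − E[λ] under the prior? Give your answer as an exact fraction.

787/112

Total count: 15 + 21 + 20 + 9 + 20 + 21 + 16 + 11 + 18 = 151.
Total exposure: 9 days.
The Gamma prior is conjugate for the Poisson rate, so λ | data ~ Gamma(30+151, 7+9) = Gamma(181, 16).
Posterior mean = 181/16 = 181/16; prior mean = 30/7 = 30/7. Difference = 181/16 − 30/7 = 787/112.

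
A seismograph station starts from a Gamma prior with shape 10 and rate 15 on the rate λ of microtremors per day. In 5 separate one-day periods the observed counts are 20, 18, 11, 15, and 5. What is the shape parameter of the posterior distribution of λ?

Total count: 20 + 18 + 11 + 15 + 5 = 69.
Total exposure: 5 days.
Posterior: α' = 10 + 69 = 79, β' = 15 + 5 = 20.

79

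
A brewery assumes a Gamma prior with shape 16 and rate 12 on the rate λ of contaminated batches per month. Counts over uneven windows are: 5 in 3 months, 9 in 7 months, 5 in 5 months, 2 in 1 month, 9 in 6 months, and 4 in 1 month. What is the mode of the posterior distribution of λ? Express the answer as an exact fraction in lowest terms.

7/5

Total count: 5 + 9 + 5 + 2 + 9 + 4 = 34.
Total exposure: 3 + 7 + 5 + 1 + 6 + 1 = 23 months.
By Gamma–Poisson conjugacy, the posterior is Gamma(α + Σx, β + Σt) = Gamma(16 + 34, 12 + 23) = Gamma(50, 35).
Posterior mode = (α'−1)/β' = 49/35 = 7/5.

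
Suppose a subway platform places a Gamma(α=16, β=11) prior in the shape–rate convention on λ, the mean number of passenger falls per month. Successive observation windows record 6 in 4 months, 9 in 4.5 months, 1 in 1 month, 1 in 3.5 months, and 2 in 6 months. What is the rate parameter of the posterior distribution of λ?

Total count: 6 + 9 + 1 + 1 + 2 = 19.
Total exposure: 4 + 4.5 + 1 + 3.5 + 6 = 19 months.
The Gamma prior is conjugate for the Poisson rate, so λ | data ~ Gamma(16+19, 11+19) = Gamma(35, 30).

30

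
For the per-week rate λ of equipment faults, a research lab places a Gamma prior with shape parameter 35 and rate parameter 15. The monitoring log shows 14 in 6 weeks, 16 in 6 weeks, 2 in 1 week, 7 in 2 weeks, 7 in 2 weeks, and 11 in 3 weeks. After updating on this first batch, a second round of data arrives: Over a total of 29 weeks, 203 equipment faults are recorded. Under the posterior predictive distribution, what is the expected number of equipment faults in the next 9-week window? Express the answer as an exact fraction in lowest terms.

2655/64

Total count: 14 + 16 + 2 + 7 + 7 + 11 = 57.
Total exposure: 6 + 6 + 1 + 2 + 2 + 3 = 20 weeks.
After the first batch: Gamma(35 + 57, 15 + 20) = Gamma(92, 35).
Total count 203 over total exposure 29 weeks.
After the second batch: Gamma(92 + 203, 35 + 29) = Gamma(295, 64).
Predictive mean over a 9-week window = T·E[λ|data] = 9·295/64 = 2655/64.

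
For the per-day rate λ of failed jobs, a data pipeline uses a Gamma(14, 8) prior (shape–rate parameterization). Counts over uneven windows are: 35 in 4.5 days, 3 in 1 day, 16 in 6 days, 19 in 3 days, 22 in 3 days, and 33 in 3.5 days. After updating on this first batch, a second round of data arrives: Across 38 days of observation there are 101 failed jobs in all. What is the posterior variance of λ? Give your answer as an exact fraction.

Total count: 35 + 3 + 16 + 19 + 22 + 33 = 128.
Total exposure: 4.5 + 1 + 6 + 3 + 3 + 3.5 = 21 days.
After the first batch: Gamma(14 + 128, 8 + 21) = Gamma(142, 29).
Total count 101 over total exposure 38 days.
After the second batch: Gamma(142 + 101, 29 + 38) = Gamma(243, 67).
Posterior variance = α'/β'² = 243/4489.

243/4489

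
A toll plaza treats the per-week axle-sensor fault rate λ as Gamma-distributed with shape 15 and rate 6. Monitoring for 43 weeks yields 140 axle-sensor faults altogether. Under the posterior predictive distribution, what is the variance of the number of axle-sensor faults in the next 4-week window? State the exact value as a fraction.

Total count 140 over total exposure 43 weeks.
Conjugate update: add total count to the shape and total exposure to the rate, giving Gamma(155, 49).
The posterior predictive for a window of length T is Negative Binomial with variance T·α'·(β'+T)/β'² = 4·155·53/2401 = 32860/2401.

32860/2401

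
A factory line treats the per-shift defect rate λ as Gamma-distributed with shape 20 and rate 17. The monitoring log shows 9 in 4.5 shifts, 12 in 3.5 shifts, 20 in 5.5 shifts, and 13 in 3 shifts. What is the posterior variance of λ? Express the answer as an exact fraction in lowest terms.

Total count: 9 + 12 + 20 + 13 = 54.
Total exposure: 4.5 + 3.5 + 5.5 + 3 = 16.5 shifts.
Gamma(α, β) with Poisson data over total exposure Σt gives posterior Gamma(α+Σx, β+Σt) = Gamma(74, 67/2).
Posterior variance = α'/β'² = 74/(4489/4) = 296/4489.

296/4489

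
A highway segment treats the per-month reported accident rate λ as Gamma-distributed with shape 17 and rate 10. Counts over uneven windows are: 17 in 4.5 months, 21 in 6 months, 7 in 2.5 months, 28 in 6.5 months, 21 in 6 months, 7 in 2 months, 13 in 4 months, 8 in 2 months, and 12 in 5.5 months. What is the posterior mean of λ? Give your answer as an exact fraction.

151/49

Total count: 17 + 21 + 7 + 28 + 21 + 7 + 13 + 8 + 12 = 134.
Total exposure: 4.5 + 6 + 2.5 + 6.5 + 6 + 2 + 4 + 2 + 5.5 = 39 months.
Conjugate update: add total count to the shape and total exposure to the rate, giving Gamma(151, 49).
Posterior mean = α'/β' = 151/49.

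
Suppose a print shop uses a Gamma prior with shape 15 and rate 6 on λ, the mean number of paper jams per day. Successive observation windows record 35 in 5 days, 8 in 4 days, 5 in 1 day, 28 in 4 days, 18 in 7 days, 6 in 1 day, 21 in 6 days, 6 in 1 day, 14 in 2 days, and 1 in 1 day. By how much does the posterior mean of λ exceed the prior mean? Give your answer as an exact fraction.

Total count: 35 + 8 + 5 + 28 + 18 + 6 + 21 + 6 + 14 + 1 = 142.
Total exposure: 5 + 4 + 1 + 4 + 7 + 1 + 6 + 1 + 2 + 1 = 32 days.
Conjugate update: add total count to the shape and total exposure to the rate, giving Gamma(157, 38).
Posterior mean = 157/38 = 157/38; prior mean = 15/6 = 5/2. Difference = 157/38 − 5/2 = 31/19.

31/19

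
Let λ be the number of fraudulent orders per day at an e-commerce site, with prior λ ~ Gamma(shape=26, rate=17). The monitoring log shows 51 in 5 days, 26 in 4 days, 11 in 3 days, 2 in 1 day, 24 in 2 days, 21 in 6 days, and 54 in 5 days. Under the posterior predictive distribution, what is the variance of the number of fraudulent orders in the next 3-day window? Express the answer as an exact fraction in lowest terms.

690/43

Total count: 51 + 26 + 11 + 2 + 24 + 21 + 54 = 189.
Total exposure: 5 + 4 + 3 + 1 + 2 + 6 + 5 = 26 days.
Conjugate update: add total count to the shape and total exposure to the rate, giving Gamma(215, 43).
The posterior predictive for a window of length T is Negative Binomial with variance T·α'·(β'+T)/β'² = 3·215·46/1849 = 690/43.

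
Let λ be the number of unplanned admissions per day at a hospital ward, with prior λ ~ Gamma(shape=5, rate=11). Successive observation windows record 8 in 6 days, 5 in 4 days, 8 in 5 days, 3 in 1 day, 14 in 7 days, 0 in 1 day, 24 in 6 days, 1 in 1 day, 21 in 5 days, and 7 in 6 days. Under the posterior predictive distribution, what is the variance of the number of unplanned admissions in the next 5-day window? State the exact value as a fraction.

27840/2809

Total count: 8 + 5 + 8 + 3 + 14 + 0 + 24 + 1 + 21 + 7 = 91.
Total exposure: 6 + 4 + 5 + 1 + 7 + 1 + 6 + 1 + 5 + 6 = 42 days.
The Gamma prior is conjugate for the Poisson rate, so λ | data ~ Gamma(5+91, 11+42) = Gamma(96, 53).
The posterior predictive for a window of length T is Negative Binomial with variance T·α'·(β'+T)/β'² = 5·96·58/2809 = 27840/2809.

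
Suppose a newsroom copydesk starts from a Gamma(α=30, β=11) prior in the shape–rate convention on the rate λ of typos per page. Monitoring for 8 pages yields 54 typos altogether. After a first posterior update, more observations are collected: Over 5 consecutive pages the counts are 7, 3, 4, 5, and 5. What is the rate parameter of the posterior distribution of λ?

Total count 54 over total exposure 8 pages.
After the first batch: Gamma(30 + 54, 11 + 8) = Gamma(84, 19).
Total count: 7 + 3 + 4 + 5 + 5 = 24.
Total exposure: 5 pages.
After the second batch: Gamma(84 + 24, 19 + 5) = Gamma(108, 24).

24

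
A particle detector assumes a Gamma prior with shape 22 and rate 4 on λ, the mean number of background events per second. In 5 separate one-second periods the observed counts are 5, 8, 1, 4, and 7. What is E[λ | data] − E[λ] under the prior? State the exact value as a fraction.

Total count: 5 + 8 + 1 + 4 + 7 = 25.
Total exposure: 5 seconds.
Conjugate update: add total count to the shape and total exposure to the rate, giving Gamma(47, 9).
Posterior mean = 47/9 = 47/9; prior mean = 22/4 = 11/2. Difference = 47/9 − 11/2 = -5/18.

-5/18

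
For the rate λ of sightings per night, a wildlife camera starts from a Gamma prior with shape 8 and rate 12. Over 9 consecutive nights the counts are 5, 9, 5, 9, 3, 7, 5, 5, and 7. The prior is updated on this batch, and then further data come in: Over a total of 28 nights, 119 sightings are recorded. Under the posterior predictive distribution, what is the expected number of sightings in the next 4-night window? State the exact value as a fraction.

Total count: 5 + 9 + 5 + 9 + 3 + 7 + 5 + 5 + 7 = 55.
Total exposure: 9 nights.
After the first batch: Gamma(8 + 55, 12 + 9) = Gamma(63, 21).
Total count 119 over total exposure 28 nights.
After the second batch: Gamma(63 + 119, 21 + 28) = Gamma(182, 49).
Predictive mean over a 4-night window = T·E[λ|data] = 4·182/49 = 104/7.

104/7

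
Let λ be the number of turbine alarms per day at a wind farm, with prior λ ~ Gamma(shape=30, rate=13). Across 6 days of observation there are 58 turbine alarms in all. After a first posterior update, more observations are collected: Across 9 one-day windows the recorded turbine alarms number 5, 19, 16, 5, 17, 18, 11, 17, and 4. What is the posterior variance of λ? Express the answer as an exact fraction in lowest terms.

Total count 58 over total exposure 6 days.
After the first batch: Gamma(30 + 58, 13 + 6) = Gamma(88, 19).
Total count: 5 + 19 + 16 + 5 + 17 + 18 + 11 + 17 + 4 = 112.
Total exposure: 9 days.
After the second batch: Gamma(88 + 112, 19 + 9) = Gamma(200, 28).
Posterior variance = α'/β'² = 200/784 = 25/98.

25/98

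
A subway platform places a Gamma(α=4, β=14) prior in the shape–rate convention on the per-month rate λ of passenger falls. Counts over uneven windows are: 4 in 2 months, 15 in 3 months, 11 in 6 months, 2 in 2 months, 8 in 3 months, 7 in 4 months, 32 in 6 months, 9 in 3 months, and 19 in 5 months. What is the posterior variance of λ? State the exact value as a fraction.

37/768

Total count: 4 + 15 + 11 + 2 + 8 + 7 + 32 + 9 + 19 = 107.
Total exposure: 2 + 3 + 6 + 2 + 3 + 4 + 6 + 3 + 5 = 34 months.
By Gamma–Poisson conjugacy, the posterior is Gamma(α + Σx, β + Σt) = Gamma(4 + 107, 14 + 34) = Gamma(111, 48).
Posterior variance = α'/β'² = 111/2304 = 37/768.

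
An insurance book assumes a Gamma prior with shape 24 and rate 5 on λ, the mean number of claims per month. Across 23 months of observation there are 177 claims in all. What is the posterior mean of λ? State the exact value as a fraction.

201/28

Total count 177 over total exposure 23 months.
The Gamma prior is conjugate for the Poisson rate, so λ | data ~ Gamma(24+177, 5+23) = Gamma(201, 28).
Posterior mean = α'/β' = 201/28.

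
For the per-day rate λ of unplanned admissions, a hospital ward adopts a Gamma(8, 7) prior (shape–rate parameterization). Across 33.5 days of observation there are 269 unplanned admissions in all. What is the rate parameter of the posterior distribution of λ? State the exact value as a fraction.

81/2

Total count 269 over total exposure 33.5 days.
By Gamma–Poisson conjugacy, the posterior is Gamma(α + Σx, β + Σt) = Gamma(8 + 269, 7 + 33.5) = Gamma(277, 81/2).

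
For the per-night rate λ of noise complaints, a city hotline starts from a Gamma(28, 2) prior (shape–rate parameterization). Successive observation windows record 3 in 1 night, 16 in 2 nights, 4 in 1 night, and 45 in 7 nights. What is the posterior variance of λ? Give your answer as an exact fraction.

96/169

Total count: 3 + 16 + 4 + 45 = 68.
Total exposure: 1 + 2 + 1 + 7 = 11 nights.
The Gamma prior is conjugate for the Poisson rate, so λ | data ~ Gamma(28+68, 2+11) = Gamma(96, 13).
Posterior variance = α'/β'² = 96/169.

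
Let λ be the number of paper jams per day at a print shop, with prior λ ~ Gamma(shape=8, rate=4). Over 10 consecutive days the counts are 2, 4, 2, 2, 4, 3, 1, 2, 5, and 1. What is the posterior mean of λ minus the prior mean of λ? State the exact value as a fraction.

Total count: 2 + 4 + 2 + 2 + 4 + 3 + 1 + 2 + 5 + 1 = 26.
Total exposure: 10 days.
Posterior: α' = 8 + 26 = 34, β' = 4 + 10 = 14.
Posterior mean = 34/14 = 17/7; prior mean = 8/4 = 2. Difference = 17/7 − 2 = 3/7.

3/7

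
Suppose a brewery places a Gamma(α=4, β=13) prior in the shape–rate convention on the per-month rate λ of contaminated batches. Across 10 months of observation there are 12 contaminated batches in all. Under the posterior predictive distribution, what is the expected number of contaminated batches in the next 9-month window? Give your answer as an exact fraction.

144/23

Total count 12 over total exposure 10 months.
By Gamma–Poisson conjugacy, the posterior is Gamma(α + Σx, β + Σt) = Gamma(4 + 12, 13 + 10) = Gamma(16, 23).
Predictive mean over a 9-month window = T·E[λ|data] = 9·16/23 = 144/23.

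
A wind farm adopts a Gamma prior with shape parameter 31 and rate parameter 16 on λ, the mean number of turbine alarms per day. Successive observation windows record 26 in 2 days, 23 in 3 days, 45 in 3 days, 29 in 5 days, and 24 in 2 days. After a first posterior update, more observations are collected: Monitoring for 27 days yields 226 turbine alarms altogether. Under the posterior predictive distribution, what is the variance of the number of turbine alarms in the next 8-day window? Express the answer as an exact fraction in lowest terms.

Total count: 26 + 23 + 45 + 29 + 24 = 147.
Total exposure: 2 + 3 + 3 + 5 + 2 = 15 days.
After the first batch: Gamma(31 + 147, 16 + 15) = Gamma(178, 31).
Total count 226 over total exposure 27 days.
After the second batch: Gamma(178 + 226, 31 + 27) = Gamma(404, 58).
The posterior predictive for a window of length T is Negative Binomial with variance T·α'·(β'+T)/β'² = 8·404·66/3364 = 53328/841.

53328/841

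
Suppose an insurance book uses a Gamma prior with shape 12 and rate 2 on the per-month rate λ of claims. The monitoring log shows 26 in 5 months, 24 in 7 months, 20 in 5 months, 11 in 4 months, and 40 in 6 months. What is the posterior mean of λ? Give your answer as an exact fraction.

133/29

Total count: 26 + 24 + 20 + 11 + 40 = 121.
Total exposure: 5 + 7 + 5 + 4 + 6 = 27 months.
The Gamma prior is conjugate for the Poisson rate, so λ | data ~ Gamma(12+121, 2+27) = Gamma(133, 29).
Posterior mean = α'/β' = 133/29.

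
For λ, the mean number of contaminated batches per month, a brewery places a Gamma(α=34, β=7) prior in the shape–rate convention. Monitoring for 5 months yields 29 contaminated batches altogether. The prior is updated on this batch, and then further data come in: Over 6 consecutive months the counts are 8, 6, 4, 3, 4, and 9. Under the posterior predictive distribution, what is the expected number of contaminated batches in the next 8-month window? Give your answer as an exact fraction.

388/9

Total count 29 over total exposure 5 months.
After the first batch: Gamma(34 + 29, 7 + 5) = Gamma(63, 12).
Total count: 8 + 6 + 4 + 3 + 4 + 9 = 34.
Total exposure: 6 months.
After the second batch: Gamma(63 + 34, 12 + 6) = Gamma(97, 18).
Predictive mean over an 8-month window = T·E[λ|data] = 8·97/18 = 388/9.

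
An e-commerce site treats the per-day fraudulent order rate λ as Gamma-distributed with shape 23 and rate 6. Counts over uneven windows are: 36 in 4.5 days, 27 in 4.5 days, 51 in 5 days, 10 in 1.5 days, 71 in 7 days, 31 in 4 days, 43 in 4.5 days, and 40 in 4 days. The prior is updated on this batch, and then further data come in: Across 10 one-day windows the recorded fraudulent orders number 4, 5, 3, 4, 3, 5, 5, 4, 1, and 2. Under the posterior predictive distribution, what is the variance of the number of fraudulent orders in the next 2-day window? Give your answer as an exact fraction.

Total count: 36 + 27 + 51 + 10 + 71 + 31 + 43 + 40 = 309.
Total exposure: 4.5 + 4.5 + 5 + 1.5 + 7 + 4 + 4.5 + 4 = 35 days.
After the first batch: Gamma(23 + 309, 6 + 35) = Gamma(332, 41).
Total count: 4 + 5 + 3 + 4 + 3 + 5 + 5 + 4 + 1 + 2 = 36.
Total exposure: 10 days.
After the second batch: Gamma(332 + 36, 41 + 10) = Gamma(368, 51).
The posterior predictive for a window of length T is Negative Binomial with variance T·α'·(β'+T)/β'² = 2·368·53/2601 = 39008/2601.

39008/2601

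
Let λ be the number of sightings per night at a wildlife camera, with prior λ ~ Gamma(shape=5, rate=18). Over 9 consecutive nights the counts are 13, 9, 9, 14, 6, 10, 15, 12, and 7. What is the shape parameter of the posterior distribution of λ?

100

Total count: 13 + 9 + 9 + 14 + 6 + 10 + 15 + 12 + 7 = 95.
Total exposure: 9 nights.
The Gamma prior is conjugate for the Poisson rate, so λ | data ~ Gamma(5+95, 18+9) = Gamma(100, 27).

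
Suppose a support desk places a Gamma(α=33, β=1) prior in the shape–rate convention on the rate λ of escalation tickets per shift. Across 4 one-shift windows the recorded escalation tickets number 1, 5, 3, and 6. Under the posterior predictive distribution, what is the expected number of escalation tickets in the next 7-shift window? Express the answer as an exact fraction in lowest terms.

336/5

Total count: 1 + 5 + 3 + 6 = 15.
Total exposure: 4 shifts.
Posterior: α' = 33 + 15 = 48, β' = 1 + 4 = 5.
Predictive mean over a 7-shift window = T·E[λ|data] = 7·48/5 = 336/5.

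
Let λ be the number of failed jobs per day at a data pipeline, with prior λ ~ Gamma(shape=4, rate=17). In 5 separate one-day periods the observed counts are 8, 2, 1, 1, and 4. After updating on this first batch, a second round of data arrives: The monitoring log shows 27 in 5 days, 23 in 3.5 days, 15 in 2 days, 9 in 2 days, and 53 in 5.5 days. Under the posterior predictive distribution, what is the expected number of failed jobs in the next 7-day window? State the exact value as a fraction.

1029/40

Total count: 8 + 2 + 1 + 1 + 4 = 16.
Total exposure: 5 days.
After the first batch: Gamma(4 + 16, 17 + 5) = Gamma(20, 22).
Total count: 27 + 23 + 15 + 9 + 53 = 127.
Total exposure: 5 + 3.5 + 2 + 2 + 5.5 = 18 days.
After the second batch: Gamma(20 + 127, 22 + 18) = Gamma(147, 40).
Predictive mean over a 7-day window = T·E[λ|data] = 7·147/40 = 1029/40.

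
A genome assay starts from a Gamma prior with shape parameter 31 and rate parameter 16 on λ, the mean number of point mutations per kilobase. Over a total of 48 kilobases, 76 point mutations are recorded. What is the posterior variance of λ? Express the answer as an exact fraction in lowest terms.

107/4096

Total count 76 over total exposure 48 kilobases.
The Gamma prior is conjugate for the Poisson rate, so λ | data ~ Gamma(31+76, 16+48) = Gamma(107, 64).
Posterior variance = α'/β'² = 107/4096.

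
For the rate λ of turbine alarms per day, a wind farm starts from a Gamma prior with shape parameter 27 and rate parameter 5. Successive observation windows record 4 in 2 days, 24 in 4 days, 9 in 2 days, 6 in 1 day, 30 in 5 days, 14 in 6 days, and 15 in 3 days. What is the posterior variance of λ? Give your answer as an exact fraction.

129/784

Total count: 4 + 24 + 9 + 6 + 30 + 14 + 15 = 102.
Total exposure: 2 + 4 + 2 + 1 + 5 + 6 + 3 = 23 days.
Posterior: α' = 27 + 102 = 129, β' = 5 + 23 = 28.
Posterior variance = α'/β'² = 129/784.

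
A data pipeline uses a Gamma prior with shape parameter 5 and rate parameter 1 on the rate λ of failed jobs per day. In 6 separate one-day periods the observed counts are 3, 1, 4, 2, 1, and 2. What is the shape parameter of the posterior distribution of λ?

18

Total count: 3 + 1 + 4 + 2 + 1 + 2 = 13.
Total exposure: 6 days.
Conjugate update: add total count to the shape and total exposure to the rate, giving Gamma(18, 7).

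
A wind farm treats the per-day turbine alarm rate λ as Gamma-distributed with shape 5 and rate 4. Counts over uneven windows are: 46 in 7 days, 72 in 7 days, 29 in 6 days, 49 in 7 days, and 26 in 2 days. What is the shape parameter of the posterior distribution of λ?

227

Total count: 46 + 72 + 29 + 49 + 26 = 222.
Total exposure: 7 + 7 + 6 + 7 + 2 = 29 days.
The Gamma prior is conjugate for the Poisson rate, so λ | data ~ Gamma(5+222, 4+29) = Gamma(227, 33).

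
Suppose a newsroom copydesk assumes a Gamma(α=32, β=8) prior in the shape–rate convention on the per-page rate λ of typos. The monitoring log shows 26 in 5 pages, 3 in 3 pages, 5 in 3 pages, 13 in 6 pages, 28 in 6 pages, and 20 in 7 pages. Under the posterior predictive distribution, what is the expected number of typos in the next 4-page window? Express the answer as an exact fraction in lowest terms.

254/19

Total count: 26 + 3 + 5 + 13 + 28 + 20 = 95.
Total exposure: 5 + 3 + 3 + 6 + 6 + 7 = 30 pages.
Gamma(α, β) with Poisson data over total exposure Σt gives posterior Gamma(α+Σx, β+Σt) = Gamma(127, 38).
Predictive mean over a 4-page window = T·E[λ|data] = 4·127/38 = 254/19.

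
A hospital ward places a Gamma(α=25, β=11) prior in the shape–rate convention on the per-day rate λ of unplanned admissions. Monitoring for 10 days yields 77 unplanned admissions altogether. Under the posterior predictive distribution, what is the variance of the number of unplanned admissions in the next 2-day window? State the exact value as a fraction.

1564/147

Total count 77 over total exposure 10 days.
Conjugate update: add total count to the shape and total exposure to the rate, giving Gamma(102, 21).
The posterior predictive for a window of length T is Negative Binomial with variance T·α'·(β'+T)/β'² = 2·102·23/441 = 1564/147.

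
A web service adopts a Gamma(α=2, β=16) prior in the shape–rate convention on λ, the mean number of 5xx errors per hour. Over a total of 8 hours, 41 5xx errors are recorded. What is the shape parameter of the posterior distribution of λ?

43

Total count 41 over total exposure 8 hours.
Gamma(α, β) with Poisson data over total exposure Σt gives posterior Gamma(α+Σx, β+Σt) = Gamma(43, 24).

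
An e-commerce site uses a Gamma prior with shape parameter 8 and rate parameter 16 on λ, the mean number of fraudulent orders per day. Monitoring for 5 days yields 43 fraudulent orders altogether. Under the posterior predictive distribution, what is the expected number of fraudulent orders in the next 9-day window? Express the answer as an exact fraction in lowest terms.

Total count 43 over total exposure 5 days.
Conjugate update: add total count to the shape and total exposure to the rate, giving Gamma(51, 21).
Predictive mean over a 9-day window = T·E[λ|data] = 9·51/21 = 153/7.

153/7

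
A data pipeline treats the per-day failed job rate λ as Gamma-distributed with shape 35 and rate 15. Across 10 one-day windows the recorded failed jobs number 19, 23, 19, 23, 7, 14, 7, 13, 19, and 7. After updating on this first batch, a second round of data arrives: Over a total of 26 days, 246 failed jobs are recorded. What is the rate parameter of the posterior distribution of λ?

Total count: 19 + 23 + 19 + 23 + 7 + 14 + 7 + 13 + 19 + 7 = 151.
Total exposure: 10 days.
After the first batch: Gamma(35 + 151, 15 + 10) = Gamma(186, 25).
Total count 246 over total exposure 26 days.
After the second batch: Gamma(186 + 246, 25 + 26) = Gamma(432, 51).

51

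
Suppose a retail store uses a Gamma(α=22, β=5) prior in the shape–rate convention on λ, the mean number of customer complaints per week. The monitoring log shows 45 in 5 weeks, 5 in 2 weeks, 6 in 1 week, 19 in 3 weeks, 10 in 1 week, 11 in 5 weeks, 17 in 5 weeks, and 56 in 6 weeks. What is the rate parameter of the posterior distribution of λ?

33

Total count: 45 + 5 + 6 + 19 + 10 + 11 + 17 + 56 = 169.
Total exposure: 5 + 2 + 1 + 3 + 1 + 5 + 5 + 6 = 28 weeks.
The Gamma prior is conjugate for the Poisson rate, so λ | data ~ Gamma(22+169, 5+28) = Gamma(191, 33).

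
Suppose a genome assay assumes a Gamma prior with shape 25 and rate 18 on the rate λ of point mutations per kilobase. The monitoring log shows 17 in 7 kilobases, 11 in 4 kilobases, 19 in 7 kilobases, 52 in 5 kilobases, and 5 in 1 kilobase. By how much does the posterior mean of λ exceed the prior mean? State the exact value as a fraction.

106/63

Total count: 17 + 11 + 19 + 52 + 5 = 104.
Total exposure: 7 + 4 + 7 + 5 + 1 = 24 kilobases.
Conjugate update: add total count to the shape and total exposure to the rate, giving Gamma(129, 42).
Posterior mean = 129/42 = 43/14; prior mean = 25/18 = 25/18. Difference = 43/14 − 25/18 = 106/63.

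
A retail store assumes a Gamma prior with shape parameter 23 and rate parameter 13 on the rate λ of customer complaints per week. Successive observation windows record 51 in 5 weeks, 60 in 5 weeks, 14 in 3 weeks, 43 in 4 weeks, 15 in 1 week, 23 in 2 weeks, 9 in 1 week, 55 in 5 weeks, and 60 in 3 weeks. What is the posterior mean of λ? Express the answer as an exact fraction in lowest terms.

353/42

Total count: 51 + 60 + 14 + 43 + 15 + 23 + 9 + 55 + 60 = 330.
Total exposure: 5 + 5 + 3 + 4 + 1 + 2 + 1 + 5 + 3 = 29 weeks.
By Gamma–Poisson conjugacy, the posterior is Gamma(α + Σx, β + Σt) = Gamma(23 + 330, 13 + 29) = Gamma(353, 42).
Posterior mean = α'/β' = 353/42.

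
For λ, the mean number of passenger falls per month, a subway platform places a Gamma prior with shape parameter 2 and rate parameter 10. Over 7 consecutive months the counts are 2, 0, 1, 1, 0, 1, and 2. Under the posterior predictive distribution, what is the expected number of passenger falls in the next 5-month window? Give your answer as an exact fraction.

45/17

Total count: 2 + 0 + 1 + 1 + 0 + 1 + 2 = 7.
Total exposure: 7 months.
Gamma(α, β) with Poisson data over total exposure Σt gives posterior Gamma(α+Σx, β+Σt) = Gamma(9, 17).
Predictive mean over a 5-month window = T·E[λ|data] = 5·9/17 = 45/17.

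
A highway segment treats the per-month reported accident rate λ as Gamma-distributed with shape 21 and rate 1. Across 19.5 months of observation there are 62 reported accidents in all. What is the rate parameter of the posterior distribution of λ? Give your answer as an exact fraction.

Total count 62 over total exposure 19.5 months.
The Gamma prior is conjugate for the Poisson rate, so λ | data ~ Gamma(21+62, 1+19.5) = Gamma(83, 41/2).

41/2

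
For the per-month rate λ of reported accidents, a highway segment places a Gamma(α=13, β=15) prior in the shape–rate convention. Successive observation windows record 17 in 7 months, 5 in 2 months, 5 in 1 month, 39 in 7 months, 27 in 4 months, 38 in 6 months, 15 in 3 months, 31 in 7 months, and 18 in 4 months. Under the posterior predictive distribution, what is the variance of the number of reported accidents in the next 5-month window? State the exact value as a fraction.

Total count: 17 + 5 + 5 + 39 + 27 + 38 + 15 + 31 + 18 = 195.
Total exposure: 7 + 2 + 1 + 7 + 4 + 6 + 3 + 7 + 4 = 41 months.
Posterior: α' = 13 + 195 = 208, β' = 15 + 41 = 56.
The posterior predictive for a window of length T is Negative Binomial with variance T·α'·(β'+T)/β'² = 5·208·61/3136 = 3965/196.

3965/196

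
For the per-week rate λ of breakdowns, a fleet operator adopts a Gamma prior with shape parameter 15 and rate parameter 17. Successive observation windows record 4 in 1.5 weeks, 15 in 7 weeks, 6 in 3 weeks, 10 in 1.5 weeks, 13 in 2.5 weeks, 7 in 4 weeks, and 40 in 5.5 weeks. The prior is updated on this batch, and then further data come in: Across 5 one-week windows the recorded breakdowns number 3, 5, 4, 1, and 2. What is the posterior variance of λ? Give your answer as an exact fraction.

Total count: 4 + 15 + 6 + 10 + 13 + 7 + 40 = 95.
Total exposure: 1.5 + 7 + 3 + 1.5 + 2.5 + 4 + 5.5 = 25 weeks.
After the first batch: Gamma(15 + 95, 17 + 25) = Gamma(110, 42).
Total count: 3 + 5 + 4 + 1 + 2 = 15.
Total exposure: 5 weeks.
After the second batch: Gamma(110 + 15, 42 + 5) = Gamma(125, 47).
Posterior variance = α'/β'² = 125/2209.

125/2209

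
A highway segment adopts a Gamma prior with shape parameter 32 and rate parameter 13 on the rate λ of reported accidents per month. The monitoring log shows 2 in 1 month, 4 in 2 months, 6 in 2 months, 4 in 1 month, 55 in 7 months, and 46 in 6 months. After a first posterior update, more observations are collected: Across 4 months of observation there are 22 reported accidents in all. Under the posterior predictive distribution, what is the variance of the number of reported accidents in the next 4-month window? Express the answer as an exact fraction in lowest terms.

Total count: 2 + 4 + 6 + 4 + 55 + 46 = 117.
Total exposure: 1 + 2 + 2 + 1 + 7 + 6 = 19 months.
After the first batch: Gamma(32 + 117, 13 + 19) = Gamma(149, 32).
Total count 22 over total exposure 4 months.
After the second batch: Gamma(149 + 22, 32 + 4) = Gamma(171, 36).
The posterior predictive for a window of length T is Negative Binomial with variance T·α'·(β'+T)/β'² = 4·171·40/1296 = 190/9.

190/9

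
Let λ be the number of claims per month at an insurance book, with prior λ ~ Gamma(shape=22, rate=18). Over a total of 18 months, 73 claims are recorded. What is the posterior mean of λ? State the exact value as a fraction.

Total count 73 over total exposure 18 months.
The Gamma prior is conjugate for the Poisson rate, so λ | data ~ Gamma(22+73, 18+18) = Gamma(95, 36).
Posterior mean = α'/β' = 95/36.

95/36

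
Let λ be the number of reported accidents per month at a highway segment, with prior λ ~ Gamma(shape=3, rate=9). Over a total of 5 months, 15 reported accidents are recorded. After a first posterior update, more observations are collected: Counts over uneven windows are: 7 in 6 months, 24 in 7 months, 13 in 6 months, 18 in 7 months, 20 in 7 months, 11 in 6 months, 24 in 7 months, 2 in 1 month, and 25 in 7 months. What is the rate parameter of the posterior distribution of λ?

Total count 15 over total exposure 5 months.
After the first batch: Gamma(3 + 15, 9 + 5) = Gamma(18, 14).
Total count: 7 + 24 + 13 + 18 + 20 + 11 + 24 + 2 + 25 = 144.
Total exposure: 6 + 7 + 6 + 7 + 7 + 6 + 7 + 1 + 7 = 54 months.
After the second batch: Gamma(18 + 144, 14 + 54) = Gamma(162, 68).

68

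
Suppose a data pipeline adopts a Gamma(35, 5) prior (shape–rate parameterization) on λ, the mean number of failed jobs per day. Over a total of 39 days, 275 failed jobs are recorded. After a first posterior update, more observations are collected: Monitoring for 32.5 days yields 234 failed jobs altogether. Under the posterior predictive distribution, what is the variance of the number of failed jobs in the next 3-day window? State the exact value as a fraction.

Total count 275 over total exposure 39 days.
After the first batch: Gamma(35 + 275, 5 + 39) = Gamma(310, 44).
Total count 234 over total exposure 32.5 days.
After the second batch: Gamma(310 + 234, 44 + 32.5) = Gamma(544, 153/2).
The posterior predictive for a window of length T is Negative Binomial with variance T·α'·(β'+T)/β'² = 3·544·(159/2)/(23409/4) = 3392/153.

3392/153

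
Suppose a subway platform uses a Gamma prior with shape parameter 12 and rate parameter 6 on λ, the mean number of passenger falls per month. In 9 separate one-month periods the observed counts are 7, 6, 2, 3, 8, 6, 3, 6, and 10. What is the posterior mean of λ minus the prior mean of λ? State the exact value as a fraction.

Total count: 7 + 6 + 2 + 3 + 8 + 6 + 3 + 6 + 10 = 51.
Total exposure: 9 months.
By Gamma–Poisson conjugacy, the posterior is Gamma(α + Σx, β + Σt) = Gamma(12 + 51, 6 + 9) = Gamma(63, 15).
Posterior mean = 63/15 = 21/5; prior mean = 12/6 = 2. Difference = 21/5 − 2 = 11/5.

11/5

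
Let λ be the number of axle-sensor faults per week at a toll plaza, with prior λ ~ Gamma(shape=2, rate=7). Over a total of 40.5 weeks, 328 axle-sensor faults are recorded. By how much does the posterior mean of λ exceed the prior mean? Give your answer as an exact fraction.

886/133

Total count 328 over total exposure 40.5 weeks.
Gamma(α, β) with Poisson data over total exposure Σt gives posterior Gamma(α+Σx, β+Σt) = Gamma(330, 95/2).
Posterior mean = 330/(95/2) = 132/19; prior mean = 2/7 = 2/7. Difference = 132/19 − 2/7 = 886/133.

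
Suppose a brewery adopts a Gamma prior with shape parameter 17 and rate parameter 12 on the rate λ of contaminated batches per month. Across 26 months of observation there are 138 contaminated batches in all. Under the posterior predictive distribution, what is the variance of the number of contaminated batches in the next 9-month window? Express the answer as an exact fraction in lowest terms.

65565/1444

Total count 138 over total exposure 26 months.
The Gamma prior is conjugate for the Poisson rate, so λ | data ~ Gamma(17+138, 12+26) = Gamma(155, 38).
The posterior predictive for a window of length T is Negative Binomial with variance T·α'·(β'+T)/β'² = 9·155·47/1444 = 65565/1444.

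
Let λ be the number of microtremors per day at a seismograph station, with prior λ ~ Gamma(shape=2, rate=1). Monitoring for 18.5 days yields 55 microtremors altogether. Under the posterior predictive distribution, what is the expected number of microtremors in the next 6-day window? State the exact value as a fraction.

Total count 55 over total exposure 18.5 days.
The Gamma prior is conjugate for the Poisson rate, so λ | data ~ Gamma(2+55, 1+18.5) = Gamma(57, 39/2).
Predictive mean over a 6-day window = T·E[λ|data] = 6·57/(39/2) = 228/13.

228/13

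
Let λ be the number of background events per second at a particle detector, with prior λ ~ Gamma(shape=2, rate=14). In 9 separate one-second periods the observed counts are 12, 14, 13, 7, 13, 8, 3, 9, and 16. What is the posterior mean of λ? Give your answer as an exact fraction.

Total count: 12 + 14 + 13 + 7 + 13 + 8 + 3 + 9 + 16 = 95.
Total exposure: 9 seconds.
Gamma(α, β) with Poisson data over total exposure Σt gives posterior Gamma(α+Σx, β+Σt) = Gamma(97, 23).
Posterior mean = α'/β' = 97/23.

97/23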